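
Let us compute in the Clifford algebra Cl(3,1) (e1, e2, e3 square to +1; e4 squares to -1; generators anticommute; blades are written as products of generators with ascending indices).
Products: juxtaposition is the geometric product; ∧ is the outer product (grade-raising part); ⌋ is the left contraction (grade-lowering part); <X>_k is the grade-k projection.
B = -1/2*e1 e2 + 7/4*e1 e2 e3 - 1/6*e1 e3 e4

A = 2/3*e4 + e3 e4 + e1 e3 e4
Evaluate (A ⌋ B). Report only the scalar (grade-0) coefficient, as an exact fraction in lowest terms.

step 1: -1/6 - 1/6*e1 + 1/9*e1 e3
Answer: -1/6


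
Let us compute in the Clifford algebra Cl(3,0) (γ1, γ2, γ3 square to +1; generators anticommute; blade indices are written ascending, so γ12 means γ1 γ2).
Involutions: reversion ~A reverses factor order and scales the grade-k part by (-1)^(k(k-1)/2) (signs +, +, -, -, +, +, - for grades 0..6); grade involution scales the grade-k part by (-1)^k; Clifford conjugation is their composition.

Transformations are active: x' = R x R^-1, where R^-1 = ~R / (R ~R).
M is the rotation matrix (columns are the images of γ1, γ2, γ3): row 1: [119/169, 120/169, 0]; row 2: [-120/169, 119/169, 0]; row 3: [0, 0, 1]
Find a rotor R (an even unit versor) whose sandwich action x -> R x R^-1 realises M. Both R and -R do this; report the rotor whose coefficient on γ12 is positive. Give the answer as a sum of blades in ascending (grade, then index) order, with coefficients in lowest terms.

Method: write R = a + b12*γ12 + b13*γ13 + b23*γ23 with a^2 + b12^2 + b13^2 + b23^2 = 1 (so R^-1 = ~R). Expanding the columns R e_j ~R gives tr M = 4a^2 - 1 and, from the antisymmetric part, M21 - M12 = -4a*b12, M13 - M31 = 4a*b13, M32 - M23 = -4a*b23.
Here tr M = 407/169, so a^2 = (1 + tr M)/4 = 144/169 and a = ±12/13. Taking a = 12/13: M21 - M12 = -240/169, M13 - M31 = 0, M32 - M23 = 0, giving b12 = 5/13, b13 = 0, b23 = 0, i.e. R = 12/13 + 5/13*γ12.
Its γ12 coefficient is already positive.
Answer: 12/13 + 5/13*γ12. Why the constraint matters: R and -R act identically through the sandwich — M has trace 407/169 either way — so only the sign condition on γ12 picks one of the two preimages.


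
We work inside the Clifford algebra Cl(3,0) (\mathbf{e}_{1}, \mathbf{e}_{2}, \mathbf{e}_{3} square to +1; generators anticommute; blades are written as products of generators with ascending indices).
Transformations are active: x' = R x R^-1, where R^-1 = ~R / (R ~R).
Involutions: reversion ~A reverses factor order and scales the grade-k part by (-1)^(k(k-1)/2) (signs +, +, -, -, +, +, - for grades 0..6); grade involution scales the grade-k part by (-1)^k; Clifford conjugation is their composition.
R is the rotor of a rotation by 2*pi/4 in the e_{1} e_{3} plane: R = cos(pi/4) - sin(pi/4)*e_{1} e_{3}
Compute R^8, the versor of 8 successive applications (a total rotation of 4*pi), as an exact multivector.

Because a rotor carries half the rotation angle, composing 8 copies of this e_{1} e_{3}-plane rotor multiplies the phase: 8*(pi/4) = 2 \pi, hence R^8 = cos(2 \pi) - sin(2 \pi)*e_{1} e_{3}.
cos(2 \pi) = 1 and sin(2 \pi) = 0, so R^8 = 1. The total rotation 4*pi is 2 full turns, so every vector returns to itself, yet the rotor is +1, back on the identity sheet (an even number of 2*pi turns).
Answer: 1


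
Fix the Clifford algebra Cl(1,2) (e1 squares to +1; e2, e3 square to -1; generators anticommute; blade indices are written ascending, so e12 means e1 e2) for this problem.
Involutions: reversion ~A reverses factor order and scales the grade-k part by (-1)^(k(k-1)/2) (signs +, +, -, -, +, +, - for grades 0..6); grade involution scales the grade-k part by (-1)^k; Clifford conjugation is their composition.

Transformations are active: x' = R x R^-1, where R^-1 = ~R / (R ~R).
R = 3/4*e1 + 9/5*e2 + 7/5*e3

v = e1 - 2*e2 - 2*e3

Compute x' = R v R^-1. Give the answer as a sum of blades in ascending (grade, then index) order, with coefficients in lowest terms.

~R = 3/4*e1 + 9/5*e2 + 7/5*e3, and R ~R = -371/80, so R^-1 = ~R / (-371/80).
R v = 143/20 - 33/10*e12 - 29/10*e13 - 4/5*e23
Answer: -1229/371*e1 - 6586/1855*e2 - 614/265*e3


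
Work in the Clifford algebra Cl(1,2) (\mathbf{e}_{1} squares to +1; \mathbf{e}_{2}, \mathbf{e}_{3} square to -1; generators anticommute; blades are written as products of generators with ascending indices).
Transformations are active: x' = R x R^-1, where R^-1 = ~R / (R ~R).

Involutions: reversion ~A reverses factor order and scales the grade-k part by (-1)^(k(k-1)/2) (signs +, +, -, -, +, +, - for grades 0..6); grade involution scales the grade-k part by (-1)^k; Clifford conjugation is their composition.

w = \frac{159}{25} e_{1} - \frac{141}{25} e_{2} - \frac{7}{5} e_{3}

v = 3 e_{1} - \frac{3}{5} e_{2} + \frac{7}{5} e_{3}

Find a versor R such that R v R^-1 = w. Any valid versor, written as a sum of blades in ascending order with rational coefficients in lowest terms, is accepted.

Why this works: both vectors square to \frac{167}{25}, so q(v) = q(w) and R = v + w = \frac{234}{25} e_{1} - \frac{156}{25} e_{2} carries v to w — its own direction survives, the complement (v - w)/2 flips.
Answer: \frac{234}{25} e_{1} - \frac{156}{25} e_{2}


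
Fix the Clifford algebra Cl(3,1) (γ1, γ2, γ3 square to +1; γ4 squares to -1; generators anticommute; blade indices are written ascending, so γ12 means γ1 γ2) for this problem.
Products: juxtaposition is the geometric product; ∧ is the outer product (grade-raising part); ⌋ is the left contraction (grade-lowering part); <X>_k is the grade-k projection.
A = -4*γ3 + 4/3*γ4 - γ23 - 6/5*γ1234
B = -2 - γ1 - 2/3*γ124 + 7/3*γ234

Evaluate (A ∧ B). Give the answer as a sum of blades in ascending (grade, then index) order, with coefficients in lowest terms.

step 1: 8*γ3 - 8/3*γ4 - 4*γ13 + 4/3*γ14 + 2*γ23 + γ123 + 76/15*γ1234
Answer: 8*γ3 - 8/3*γ4 - 4*γ13 + 4/3*γ14 + 2*γ23 + γ123 + 76/15*γ1234


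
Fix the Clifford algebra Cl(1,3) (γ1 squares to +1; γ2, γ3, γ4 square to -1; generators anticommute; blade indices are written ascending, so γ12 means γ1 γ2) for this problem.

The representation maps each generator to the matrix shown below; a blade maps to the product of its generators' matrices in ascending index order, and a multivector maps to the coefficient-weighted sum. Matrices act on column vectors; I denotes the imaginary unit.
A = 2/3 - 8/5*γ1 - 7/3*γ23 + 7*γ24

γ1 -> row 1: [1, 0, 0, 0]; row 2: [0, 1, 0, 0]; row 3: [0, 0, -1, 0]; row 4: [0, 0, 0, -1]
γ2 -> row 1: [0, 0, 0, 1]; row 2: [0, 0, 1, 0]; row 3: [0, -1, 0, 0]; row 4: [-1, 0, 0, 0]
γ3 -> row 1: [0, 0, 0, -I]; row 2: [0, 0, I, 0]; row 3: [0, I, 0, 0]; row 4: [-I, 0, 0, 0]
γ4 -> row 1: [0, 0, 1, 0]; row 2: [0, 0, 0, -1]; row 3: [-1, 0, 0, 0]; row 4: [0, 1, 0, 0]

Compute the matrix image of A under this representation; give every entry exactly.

Bivector images (products of the table entries): rho(γ23) = rho(γ2)rho(γ3) = row 1: [-I, 0, 0, 0]; row 2: [0, I, 0, 0]; row 3: [0, 0, -I, 0]; row 4: [0, 0, 0, I]; rho(γ24) = rho(γ2)rho(γ4) = row 1: [0, 1, 0, 0]; row 2: [-1, 0, 0, 0]; row 3: [0, 0, 0, 1]; row 4: [0, 0, -1, 0].
M = (2/3)*1 + (-8/5)*rho(γ1) + (-7/3)*rho(γ23) + (7)*rho(γ24), summed entrywise (1 is the identity matrix):
Answer: row 1: [-14/15 + 7*I/3, 7, 0, 0]; row 2: [-7, -14/15 - 7*I/3, 0, 0]; row 3: [0, 0, 34/15 + 7*I/3, 7]; row 4: [0, 0, -7, 34/15 - 7*I/3]


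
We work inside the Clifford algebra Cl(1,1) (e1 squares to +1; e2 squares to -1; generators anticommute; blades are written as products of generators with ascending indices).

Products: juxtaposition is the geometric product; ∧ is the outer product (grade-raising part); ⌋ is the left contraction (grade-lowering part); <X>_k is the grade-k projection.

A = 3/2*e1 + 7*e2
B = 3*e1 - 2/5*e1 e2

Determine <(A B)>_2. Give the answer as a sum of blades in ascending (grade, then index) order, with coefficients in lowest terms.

step 1: 9/2 - 14/5*e1 - 3/5*e2 - 21*e1 e2
step 2: -21*e1 e2
Answer: -21*e1 e2


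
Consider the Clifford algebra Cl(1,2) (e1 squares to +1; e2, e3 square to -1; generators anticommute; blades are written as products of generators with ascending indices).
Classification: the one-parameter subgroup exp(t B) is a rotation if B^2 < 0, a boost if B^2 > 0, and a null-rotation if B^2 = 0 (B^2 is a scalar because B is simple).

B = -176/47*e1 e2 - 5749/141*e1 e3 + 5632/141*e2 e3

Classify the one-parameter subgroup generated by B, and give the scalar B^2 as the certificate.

B^2 term by term: the squares give (-176/47)^2*(e1 e2)^2 + (-5749/141)^2*(e1 e3)^2 + (5632/141)^2*(e2 e3)^2 = 30976/2209*(+1) + 33051001/19881*(+1) + 31719424/19881*(-1) = 81 (each basis 2-blade squares to minus the product of its generators' squares); cross terms between blades sharing an index anticommute and cancel. So B^2 = 81.
Answer: boost, certificate B^2 = 81. Why this suffices: the scalar 81 survives any versor conjugation, so its sign alone determines the class however B is presented.


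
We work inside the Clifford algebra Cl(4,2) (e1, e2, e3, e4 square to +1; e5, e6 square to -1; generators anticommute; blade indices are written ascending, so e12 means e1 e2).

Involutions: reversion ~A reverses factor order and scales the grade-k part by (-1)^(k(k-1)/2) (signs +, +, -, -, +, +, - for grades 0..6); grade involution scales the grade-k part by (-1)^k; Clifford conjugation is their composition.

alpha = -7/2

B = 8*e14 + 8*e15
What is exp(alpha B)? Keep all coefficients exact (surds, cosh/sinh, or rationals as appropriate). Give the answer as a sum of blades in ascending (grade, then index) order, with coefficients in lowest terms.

B^2 term by term: the squares give (8)^2*(e14)^2 + (8)^2*(e15)^2 = 64*(-1) + 64*(+1) = 0 (each basis 2-blade squares to minus the product of its generators' squares); cross terms between blades sharing an index anticommute and cancel. So B^2 = 0.
B^2 = 0, hence only two terms survive: exp(alpha B) = 1 + alpha B (parabolic case).
Answer: 1 - 28*e14 - 28*e15


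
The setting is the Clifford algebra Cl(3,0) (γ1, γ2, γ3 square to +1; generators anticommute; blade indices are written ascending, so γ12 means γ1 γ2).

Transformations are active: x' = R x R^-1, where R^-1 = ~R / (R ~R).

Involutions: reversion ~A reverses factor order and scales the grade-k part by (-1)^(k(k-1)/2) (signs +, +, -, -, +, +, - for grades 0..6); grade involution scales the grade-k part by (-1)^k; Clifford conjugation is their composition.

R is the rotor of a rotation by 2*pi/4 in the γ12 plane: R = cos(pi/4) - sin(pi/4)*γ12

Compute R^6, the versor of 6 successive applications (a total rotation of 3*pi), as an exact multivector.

The rotor phase is half the rotation angle and phases add under composition, so 6 steps in the γ12 plane accumulate phase 6*(pi/4) = 3*pi/2: R^6 = cos(3*pi/2) - sin(3*pi/2)*γ12.
cos(3*pi/2) = 0 and sin(3*pi/2) = -1, so R^6 = γ12. The net rotation is 1*pi (after discarding 1 full turn, each of which contributes a factor -1 to the rotor); the rotor keeps the half-angle phase exactly.
Answer: γ12


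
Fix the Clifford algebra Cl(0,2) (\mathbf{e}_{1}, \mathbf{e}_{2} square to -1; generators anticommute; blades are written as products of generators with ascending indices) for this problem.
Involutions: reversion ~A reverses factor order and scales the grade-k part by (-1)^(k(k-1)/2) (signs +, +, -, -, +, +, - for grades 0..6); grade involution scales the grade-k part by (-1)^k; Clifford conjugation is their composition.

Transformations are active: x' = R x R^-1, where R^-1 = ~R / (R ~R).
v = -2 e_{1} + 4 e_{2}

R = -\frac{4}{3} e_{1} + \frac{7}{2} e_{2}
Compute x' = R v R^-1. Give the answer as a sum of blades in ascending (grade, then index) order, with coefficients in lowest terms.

~R = -\frac{4}{3} e_{1} + \frac{7}{2} e_{2}, and R ~R = -\frac{505}{36}, so R^-1 = ~R / (-\frac{505}{36}).
R v = -\frac{50}{3} + \frac{5}{3} e_{1} e_{2}
Answer: -\frac{118}{101} e_{1} + \frac{436}{101} e_{2}


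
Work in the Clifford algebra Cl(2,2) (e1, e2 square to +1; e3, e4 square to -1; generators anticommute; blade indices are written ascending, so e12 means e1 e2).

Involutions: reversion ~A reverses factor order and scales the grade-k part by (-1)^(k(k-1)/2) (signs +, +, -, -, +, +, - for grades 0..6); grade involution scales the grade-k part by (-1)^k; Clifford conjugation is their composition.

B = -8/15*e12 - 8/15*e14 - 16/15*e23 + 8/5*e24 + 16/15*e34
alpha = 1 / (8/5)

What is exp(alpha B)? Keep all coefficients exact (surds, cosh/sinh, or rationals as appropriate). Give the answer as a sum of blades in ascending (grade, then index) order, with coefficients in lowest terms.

B^2 term by term: the squares give (-8/15)^2*(e12)^2 + (-8/15)^2*(e14)^2 + (-16/15)^2*(e23)^2 + (8/5)^2*(e24)^2 + (16/15)^2*(e34)^2 = 64/225*(-1) + 64/225*(+1) + 256/225*(+1) + 64/25*(+1) + 256/225*(-1) = 64/25 (each basis 2-blade squares to minus the product of its generators' squares); cross terms between blades sharing an index anticommute and cancel; the commuting (index-disjoint) pairs give grade-4 terms 2*c*c'*(blade product), which cancel blade by blade — e1234: -256/225 + 256/225 = 0 — confirming B is simple. So B^2 = 64/25.
B^2 = 64/25 — a positive square means the series sums to a boost: l = 8/5, alpha*l = 1, so exp(alpha B) = cosh(1) + (sinh(1)/(8/5))*B = cosh(1) + (5*sinh(1)/8)*B.
Answer: cosh(1) - sinh(1)/3*e12 - sinh(1)/3*e14 - 2*sinh(1)/3*e23 + sinh(1)*e24 + 2*sinh(1)/3*e34


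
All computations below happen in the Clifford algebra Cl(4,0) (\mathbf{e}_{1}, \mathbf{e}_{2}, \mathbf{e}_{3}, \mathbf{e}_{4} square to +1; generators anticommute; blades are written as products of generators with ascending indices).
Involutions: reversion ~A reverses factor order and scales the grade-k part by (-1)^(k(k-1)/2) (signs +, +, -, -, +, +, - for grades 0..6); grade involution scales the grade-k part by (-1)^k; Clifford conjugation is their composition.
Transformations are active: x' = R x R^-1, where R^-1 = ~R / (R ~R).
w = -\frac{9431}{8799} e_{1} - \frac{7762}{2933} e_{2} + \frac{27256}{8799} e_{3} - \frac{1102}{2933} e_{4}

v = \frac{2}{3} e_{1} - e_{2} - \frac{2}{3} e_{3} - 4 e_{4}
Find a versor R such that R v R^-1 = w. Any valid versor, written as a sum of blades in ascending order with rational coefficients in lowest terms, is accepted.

Equal squares first: v^2 = w^2 = \frac{161}{9}. Then v + w = -\frac{3565}{8799} e_{1} - \frac{10695}{2933} e_{2} + \frac{7130}{2933} e_{3} - \frac{12834}{2933} e_{4} is a versor taking v to w, provided it is invertible.
Answer: -\frac{3565}{8799} e_{1} - \frac{10695}{2933} e_{2} + \frac{7130}{2933} e_{3} - \frac{12834}{2933} e_{4}


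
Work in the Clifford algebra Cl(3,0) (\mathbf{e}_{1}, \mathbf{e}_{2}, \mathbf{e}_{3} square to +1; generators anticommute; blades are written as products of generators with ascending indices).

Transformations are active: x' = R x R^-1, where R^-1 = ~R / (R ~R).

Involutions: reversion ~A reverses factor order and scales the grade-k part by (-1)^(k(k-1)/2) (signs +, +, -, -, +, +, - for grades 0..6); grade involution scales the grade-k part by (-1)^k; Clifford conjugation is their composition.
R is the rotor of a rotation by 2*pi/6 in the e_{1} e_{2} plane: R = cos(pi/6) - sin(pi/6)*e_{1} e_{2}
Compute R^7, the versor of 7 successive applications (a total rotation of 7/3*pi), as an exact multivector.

The rotor phase is half the rotation angle and phases add under composition, so 7 steps in the e_{1} e_{2} plane accumulate phase 7*(pi/6) = \frac{7 \pi}{6}: R^7 = cos(\frac{7 \pi}{6}) - sin(\frac{7 \pi}{6})*e_{1} e_{2}.
cos(\frac{7 \pi}{6}) = - \frac{\sqrt{3}}{2} and sin(\frac{7 \pi}{6}) = - \frac{1}{2}, so R^7 = - \frac{\sqrt{3}}{2} + \frac{1}{2} e_{1} e_{2}. The net rotation is 1/3*pi (after discarding 1 full turn, each of which contributes a factor -1 to the rotor); the rotor keeps the half-angle phase exactly.
Answer: - \frac{\sqrt{3}}{2} + \frac{1}{2} e_{1} e_{2}


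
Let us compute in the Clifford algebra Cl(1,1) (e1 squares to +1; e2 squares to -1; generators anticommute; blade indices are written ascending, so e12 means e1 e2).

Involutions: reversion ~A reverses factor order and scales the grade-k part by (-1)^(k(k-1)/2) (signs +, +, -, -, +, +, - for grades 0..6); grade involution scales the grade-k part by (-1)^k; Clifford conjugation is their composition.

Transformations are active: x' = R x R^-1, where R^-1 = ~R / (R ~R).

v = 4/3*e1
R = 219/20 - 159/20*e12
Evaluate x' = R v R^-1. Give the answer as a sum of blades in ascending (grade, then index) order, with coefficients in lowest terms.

~R = 219/20 + 159/20*e12, and R ~R = 567/10, so R^-1 = ~R / (567/10).
R v = 73/5*e1 + 53/5*e2
Answer: 4069/945*e1 + 3869/945*e2


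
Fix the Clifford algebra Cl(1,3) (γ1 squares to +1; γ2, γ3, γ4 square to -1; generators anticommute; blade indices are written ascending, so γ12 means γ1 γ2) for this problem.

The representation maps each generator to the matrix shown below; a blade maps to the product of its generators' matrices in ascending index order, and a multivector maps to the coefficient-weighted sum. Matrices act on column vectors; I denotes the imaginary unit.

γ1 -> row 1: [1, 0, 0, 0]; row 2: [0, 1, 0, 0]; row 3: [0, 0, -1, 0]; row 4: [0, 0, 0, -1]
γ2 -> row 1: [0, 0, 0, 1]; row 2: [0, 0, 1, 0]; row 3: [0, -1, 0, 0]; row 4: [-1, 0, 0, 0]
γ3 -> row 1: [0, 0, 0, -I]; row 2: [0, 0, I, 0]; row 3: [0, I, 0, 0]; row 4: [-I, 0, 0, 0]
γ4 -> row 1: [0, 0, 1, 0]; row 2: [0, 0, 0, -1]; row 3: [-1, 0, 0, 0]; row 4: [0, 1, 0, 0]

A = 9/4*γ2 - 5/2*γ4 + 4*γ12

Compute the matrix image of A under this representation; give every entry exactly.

Bivector images (products of the table entries): rho(γ12) = rho(γ1)rho(γ2) = row 1: [0, 0, 0, 1]; row 2: [0, 0, 1, 0]; row 3: [0, 1, 0, 0]; row 4: [1, 0, 0, 0].
M = (9/4)*rho(γ2) + (-5/2)*rho(γ4) + (4)*rho(γ12), summed entrywise:
Answer: row 1: [0, 0, -5/2, 25/4]; row 2: [0, 0, 25/4, 5/2]; row 3: [5/2, 7/4, 0, 0]; row 4: [7/4, -5/2, 0, 0]


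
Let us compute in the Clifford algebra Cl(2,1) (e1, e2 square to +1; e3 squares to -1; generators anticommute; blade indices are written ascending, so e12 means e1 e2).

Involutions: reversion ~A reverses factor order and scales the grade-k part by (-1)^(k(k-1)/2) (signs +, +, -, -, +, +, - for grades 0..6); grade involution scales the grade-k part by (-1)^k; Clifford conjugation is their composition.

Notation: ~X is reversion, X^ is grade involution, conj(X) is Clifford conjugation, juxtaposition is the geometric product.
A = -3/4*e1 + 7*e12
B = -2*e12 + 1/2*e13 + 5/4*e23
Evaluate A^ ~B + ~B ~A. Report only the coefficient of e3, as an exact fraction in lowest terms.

first term: -14 + 3/2*e2 - 3/8*e3 - 35/4*e13 + 7/2*e23 - 15/16*e123
second term: 14 + 3/2*e2 - 3/8*e3 - 35/4*e13 + 7/2*e23 + 15/16*e123
Answer: -3/4


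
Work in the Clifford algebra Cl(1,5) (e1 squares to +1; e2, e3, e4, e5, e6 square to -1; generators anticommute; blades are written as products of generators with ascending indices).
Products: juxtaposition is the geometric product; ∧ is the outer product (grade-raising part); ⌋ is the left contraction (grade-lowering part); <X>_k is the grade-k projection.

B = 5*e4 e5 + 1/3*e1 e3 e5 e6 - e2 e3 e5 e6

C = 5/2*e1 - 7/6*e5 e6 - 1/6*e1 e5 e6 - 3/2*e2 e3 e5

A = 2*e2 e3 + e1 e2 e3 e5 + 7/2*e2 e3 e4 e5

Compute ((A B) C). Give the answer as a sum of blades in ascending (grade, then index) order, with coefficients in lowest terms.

step 1: -e1 e6 - 35/2*e2 e3 + 1/3*e2 e6 - 7/2*e4 e6 + 2*e5 e6 + 5*e1 e2 e3 e4 + 7/6*e1 e2 e4 e6 - 2/3*e1 e2 e5 e6 + 10*e2 e3 e4 e5
step 2: 7/3 + 1/3*e1 + 1/9*e2 - 15*e4 - 317/12*e5 + 5/2*e6 - 7/9*e1 e2 + 7/6*e1 e5 - 7/18*e2 e5 + 49/12*e4 e5 - 175/4*e1 e2 e3 - 1/18*e1 e2 e5 + 5/6*e1 e2 e6 - e1 e3 e6 + 97/12*e1 e4 e5 - 35/4*e1 e4 e6 + 5*e1 e5 e6 - 25/2*e2 e3 e4 - 3*e2 e3 e6 + 7/36*e2 e4 e5 - 35/12*e2 e4 e6 + 5/3*e2 e5 e6 - 1/2*e3 e5 e6 - 49/36*e1 e2 e4 e5 + 35/3*e2 e3 e4 e6 + 245/12*e2 e3 e5 e6 + 25*e1 e2 e3 e4 e5 + 5/3*e1 e2 e3 e4 e6 + 17/12*e1 e2 e3 e5 e6 - 7/4*e1 e3 e4 e5 e6 - 53/12*e2 e3 e4 e5 e6 - 35/6*e1 e2 e3 e4 e5 e6
Answer: 7/3 + 1/3*e1 + 1/9*e2 - 15*e4 - 317/12*e5 + 5/2*e6 - 7/9*e1 e2 + 7/6*e1 e5 - 7/18*e2 e5 + 49/12*e4 e5 - 175/4*e1 e2 e3 - 1/18*e1 e2 e5 + 5/6*e1 e2 e6 - e1 e3 e6 + 97/12*e1 e4 e5 - 35/4*e1 e4 e6 + 5*e1 e5 e6 - 25/2*e2 e3 e4 - 3*e2 e3 e6 + 7/36*e2 e4 e5 - 35/12*e2 e4 e6 + 5/3*e2 e5 e6 - 1/2*e3 e5 e6 - 49/36*e1 e2 e4 e5 + 35/3*e2 e3 e4 e6 + 245/12*e2 e3 e5 e6 + 25*e1 e2 e3 e4 e5 + 5/3*e1 e2 e3 e4 e6 + 17/12*e1 e2 e3 e5 e6 - 7/4*e1 e3 e4 e5 e6 - 53/12*e2 e3 e4 e5 e6 - 35/6*e1 e2 e3 e4 e5 e6


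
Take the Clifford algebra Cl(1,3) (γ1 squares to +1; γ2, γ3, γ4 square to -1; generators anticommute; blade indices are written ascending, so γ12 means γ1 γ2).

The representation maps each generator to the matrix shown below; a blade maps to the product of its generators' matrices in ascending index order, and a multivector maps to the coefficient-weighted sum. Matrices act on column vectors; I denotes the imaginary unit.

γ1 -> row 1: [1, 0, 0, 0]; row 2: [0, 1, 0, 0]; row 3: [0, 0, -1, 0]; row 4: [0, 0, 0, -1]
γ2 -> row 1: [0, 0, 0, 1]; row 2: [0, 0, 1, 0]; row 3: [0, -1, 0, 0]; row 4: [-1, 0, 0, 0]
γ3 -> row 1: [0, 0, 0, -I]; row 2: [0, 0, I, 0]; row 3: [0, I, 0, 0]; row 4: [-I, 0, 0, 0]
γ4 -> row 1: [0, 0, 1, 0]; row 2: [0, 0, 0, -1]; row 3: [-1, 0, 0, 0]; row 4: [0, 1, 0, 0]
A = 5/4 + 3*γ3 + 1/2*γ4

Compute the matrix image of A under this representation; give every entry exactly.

M = (5/4)*1 + (3)*rho(γ3) + (1/2)*rho(γ4), summed entrywise (1 is the identity matrix):
Answer: row 1: [5/4, 0, 1/2, -3*I]; row 2: [0, 5/4, 3*I, -1/2]; row 3: [-1/2, 3*I, 5/4, 0]; row 4: [-3*I, 1/2, 0, 5/4]


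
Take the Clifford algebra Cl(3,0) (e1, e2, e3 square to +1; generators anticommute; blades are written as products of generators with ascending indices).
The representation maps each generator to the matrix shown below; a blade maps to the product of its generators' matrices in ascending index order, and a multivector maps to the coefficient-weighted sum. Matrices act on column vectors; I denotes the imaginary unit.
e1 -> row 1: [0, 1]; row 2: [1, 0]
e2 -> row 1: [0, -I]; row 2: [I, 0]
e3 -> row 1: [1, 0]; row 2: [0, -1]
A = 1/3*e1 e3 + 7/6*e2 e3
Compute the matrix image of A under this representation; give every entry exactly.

Bivector images (products of the table entries): rho(e1 e3) = rho(e1)rho(e3) = row 1: [0, -1]; row 2: [1, 0]; rho(e2 e3) = rho(e2)rho(e3) = row 1: [0, I]; row 2: [I, 0].
M = (1/3)*rho(e1 e3) + (7/6)*rho(e2 e3), summed entrywise:
Answer: row 1: [0, -1/3 + 7*I/6]; row 2: [1/3 + 7*I/6, 0]


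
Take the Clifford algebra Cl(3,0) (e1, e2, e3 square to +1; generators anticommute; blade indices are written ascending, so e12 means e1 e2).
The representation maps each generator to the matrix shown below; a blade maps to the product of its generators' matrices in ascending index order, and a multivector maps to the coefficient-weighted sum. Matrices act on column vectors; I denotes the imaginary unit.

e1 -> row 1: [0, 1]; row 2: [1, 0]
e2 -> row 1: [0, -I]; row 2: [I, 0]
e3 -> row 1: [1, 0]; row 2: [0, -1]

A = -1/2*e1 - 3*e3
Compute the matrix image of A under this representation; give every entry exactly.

M = (-1/2)*rho(e1) + (-3)*rho(e3), summed entrywise:
Answer: row 1: [-3, -1/2]; row 2: [-1/2, 3]


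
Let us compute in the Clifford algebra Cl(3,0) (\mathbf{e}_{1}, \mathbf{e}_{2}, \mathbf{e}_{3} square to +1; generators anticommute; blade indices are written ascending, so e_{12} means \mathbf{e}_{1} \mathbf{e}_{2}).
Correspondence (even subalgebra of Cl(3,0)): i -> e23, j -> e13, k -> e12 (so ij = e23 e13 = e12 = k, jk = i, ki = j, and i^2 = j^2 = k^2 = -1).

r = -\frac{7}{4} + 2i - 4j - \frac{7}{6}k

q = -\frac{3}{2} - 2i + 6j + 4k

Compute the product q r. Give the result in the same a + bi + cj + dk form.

In blades: q = -\frac{3}{2} + 4 e_{12} + 6 e_{13} - 2 e_{23}, r = -\frac{7}{4} - \frac{7}{6} e_{12} - 4 e_{13} + 2 e_{23}.
Distribute q over r term by term (generator squares from the signature, products reordered to ascending indices): (-\frac{3}{2})*r = \frac{21}{8} + \frac{7}{4} e_{12} + 6 e_{13} - 3 e_{23}; (4 e_{12})*r = \frac{14}{3} - 7 e_{12} + 8 e_{13} + 16 e_{23}; (6 e_{13})*r = 24 - 12 e_{12} - \frac{21}{2} e_{13} - 7 e_{23}; (-2 e_{23})*r = 4 + 8 e_{12} - \frac{7}{3} e_{13} + \frac{7}{2} e_{23}.
Sum: \frac{847}{24} - \frac{37}{4} e_{12} + \frac{7}{6} e_{13} + \frac{19}{2} e_{23}; translating back through the correspondence:
Answer: \frac{847}{24} + \frac{19}{2}i + \frac{7}{6}j - \frac{37}{4}k


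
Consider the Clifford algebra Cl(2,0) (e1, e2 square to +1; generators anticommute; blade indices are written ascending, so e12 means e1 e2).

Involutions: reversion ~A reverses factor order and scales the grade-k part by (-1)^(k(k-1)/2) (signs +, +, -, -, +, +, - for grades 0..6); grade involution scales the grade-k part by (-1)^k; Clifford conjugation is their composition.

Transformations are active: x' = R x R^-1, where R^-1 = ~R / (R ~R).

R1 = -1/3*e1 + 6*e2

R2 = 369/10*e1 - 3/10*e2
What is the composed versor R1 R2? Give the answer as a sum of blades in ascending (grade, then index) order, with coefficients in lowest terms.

Distribute over the terms of R1 (each basis-blade product reordered to ascending indices, repeated generators contracted through their squares):
(-1/3*e1) R2 = -123/10 + 1/10*e12
(6*e2) R2 = -9/5 - 1107/5*e12
Summing the partial products and collecting blades:
Answer: -141/10 - 2213/10*e12


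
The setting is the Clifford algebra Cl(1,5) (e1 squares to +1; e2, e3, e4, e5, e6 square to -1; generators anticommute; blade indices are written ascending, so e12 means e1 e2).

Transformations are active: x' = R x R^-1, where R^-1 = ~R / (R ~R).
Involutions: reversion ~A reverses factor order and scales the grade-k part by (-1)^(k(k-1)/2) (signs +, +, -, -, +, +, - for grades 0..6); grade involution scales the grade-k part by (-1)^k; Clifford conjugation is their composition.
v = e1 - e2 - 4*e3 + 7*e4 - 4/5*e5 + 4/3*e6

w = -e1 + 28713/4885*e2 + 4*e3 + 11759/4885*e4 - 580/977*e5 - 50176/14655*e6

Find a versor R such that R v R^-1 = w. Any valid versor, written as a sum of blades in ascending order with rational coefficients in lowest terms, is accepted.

Here q(v) = q(w) = -15169/225; the classical choice R = v + w = 23828/4885*e2 + 45954/4885*e4 - 6808/4885*e5 - 10212/4885*e6 then realises v -> w under the sandwich.
Answer: 23828/4885*e2 + 45954/4885*e4 - 6808/4885*e5 - 10212/4885*e6


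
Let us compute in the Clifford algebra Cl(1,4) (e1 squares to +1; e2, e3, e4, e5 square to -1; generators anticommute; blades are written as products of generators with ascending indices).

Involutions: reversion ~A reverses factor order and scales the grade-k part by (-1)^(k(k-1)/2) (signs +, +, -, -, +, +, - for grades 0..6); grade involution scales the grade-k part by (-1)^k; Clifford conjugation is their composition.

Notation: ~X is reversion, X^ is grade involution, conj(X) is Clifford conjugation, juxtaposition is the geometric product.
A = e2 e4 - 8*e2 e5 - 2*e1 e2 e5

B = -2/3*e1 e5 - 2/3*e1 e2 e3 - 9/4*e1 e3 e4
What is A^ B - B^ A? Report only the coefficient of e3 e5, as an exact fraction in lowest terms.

first term: 4/3*e2 - 16/3*e1 e2 + 4/3*e3 e5 - 9/4*e1 e2 e3 + 2/3*e1 e3 e4 - 16/3*e1 e3 e5 - 2/3*e1 e2 e4 e5 - 9/2*e2 e3 e4 e5 + 18*e1 e2 e3 e4 e5
second term: -4/3*e2 + 16/3*e1 e2 - 4/3*e3 e5 - 9/4*e1 e2 e3 + 2/3*e1 e3 e4 - 16/3*e1 e3 e5 - 2/3*e1 e2 e4 e5 - 9/2*e2 e3 e4 e5 - 18*e1 e2 e3 e4 e5
Answer: 8/3


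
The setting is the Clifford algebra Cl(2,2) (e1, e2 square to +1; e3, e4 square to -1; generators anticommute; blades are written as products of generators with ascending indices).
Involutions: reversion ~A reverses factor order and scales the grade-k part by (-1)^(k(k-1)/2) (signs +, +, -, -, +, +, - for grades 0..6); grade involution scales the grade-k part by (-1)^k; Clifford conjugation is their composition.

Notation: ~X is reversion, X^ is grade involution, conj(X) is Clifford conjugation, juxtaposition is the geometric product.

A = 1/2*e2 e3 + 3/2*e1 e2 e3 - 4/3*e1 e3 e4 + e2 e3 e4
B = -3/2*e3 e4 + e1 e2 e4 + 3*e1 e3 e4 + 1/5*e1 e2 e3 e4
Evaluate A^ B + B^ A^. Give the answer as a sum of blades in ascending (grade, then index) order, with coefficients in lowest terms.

first term: -4 + 9/5*e1 - 53/30*e2 - 3/10*e4 - 3*e1 e2 - e1 e3 + 1/10*e1 e4 - 4/3*e2 e3 + 21/4*e2 e4 + 3/2*e3 e4 - 15/4*e1 e2 e4 - 1/2*e1 e3 e4
second term: 4 + 11/5*e1 - 37/30*e2 + 3/10*e4 - 3*e1 e2 - e1 e3 + 1/10*e1 e4 - 4/3*e2 e3 + 15/4*e2 e4 + 3/2*e3 e4 + 3/4*e1 e2 e4 - 1/2*e1 e3 e4
Answer: 4*e1 - 3*e2 - 6*e1 e2 - 2*e1 e3 + 1/5*e1 e4 - 8/3*e2 e3 + 9*e2 e4 + 3*e3 e4 - 3*e1 e2 e4 - e1 e3 e4


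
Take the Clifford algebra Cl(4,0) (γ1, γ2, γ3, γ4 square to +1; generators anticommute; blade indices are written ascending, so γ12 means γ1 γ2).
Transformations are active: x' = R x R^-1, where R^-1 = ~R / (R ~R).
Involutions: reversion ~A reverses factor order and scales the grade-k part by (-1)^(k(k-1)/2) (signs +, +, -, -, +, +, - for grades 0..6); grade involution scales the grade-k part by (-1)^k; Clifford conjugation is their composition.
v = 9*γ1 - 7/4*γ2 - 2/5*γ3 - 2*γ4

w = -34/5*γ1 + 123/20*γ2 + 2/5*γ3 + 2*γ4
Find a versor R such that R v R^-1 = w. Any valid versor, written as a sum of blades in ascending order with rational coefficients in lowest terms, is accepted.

Reasoning: v^2 = w^2 = 35289/400 since conjugation preserves the quadratic form; R = v + w = 11/5*γ1 + 22/5*γ2 is then valid when invertible, keeping its own part and reversing (v - w)/2.
Answer: 11/5*γ1 + 22/5*γ2


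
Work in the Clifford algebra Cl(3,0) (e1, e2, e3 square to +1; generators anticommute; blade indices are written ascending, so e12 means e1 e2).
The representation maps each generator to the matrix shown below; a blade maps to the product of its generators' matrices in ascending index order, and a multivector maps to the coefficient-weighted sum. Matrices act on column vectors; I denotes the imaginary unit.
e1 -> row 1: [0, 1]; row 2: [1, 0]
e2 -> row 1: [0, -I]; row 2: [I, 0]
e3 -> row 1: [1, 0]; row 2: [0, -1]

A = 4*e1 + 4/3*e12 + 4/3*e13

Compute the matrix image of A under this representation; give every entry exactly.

Bivector images (products of the table entries): rho(e12) = rho(e1)rho(e2) = row 1: [I, 0]; row 2: [0, -I]; rho(e13) = rho(e1)rho(e3) = row 1: [0, -1]; row 2: [1, 0].
M = (4)*rho(e1) + (4/3)*rho(e12) + (4/3)*rho(e13), summed entrywise:
Answer: row 1: [4*I/3, 8/3]; row 2: [16/3, -4*I/3]


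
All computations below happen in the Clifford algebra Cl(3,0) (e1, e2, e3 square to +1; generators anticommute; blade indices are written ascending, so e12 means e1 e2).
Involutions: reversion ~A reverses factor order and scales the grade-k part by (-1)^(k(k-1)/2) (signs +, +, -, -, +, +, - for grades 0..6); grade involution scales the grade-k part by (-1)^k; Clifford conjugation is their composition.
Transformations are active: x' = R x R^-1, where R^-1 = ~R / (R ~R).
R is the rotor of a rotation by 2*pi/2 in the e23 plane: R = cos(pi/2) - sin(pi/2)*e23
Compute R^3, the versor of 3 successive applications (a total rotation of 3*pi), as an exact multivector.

Rotor phase runs at HALF the rotation angle; powers of one rotor simply add phase, so after 3 steps in e23 the phase is 3*pi/2 = 3*pi/2 and R^3 = cos(3*pi/2) - sin(3*pi/2)*e23.
cos(3*pi/2) = 0 and sin(3*pi/2) = -1, so R^3 = e23. The net rotation is 1*pi (after discarding 1 full turn, each of which contributes a factor -1 to the rotor); the rotor keeps the half-angle phase exactly.
Answer: e23


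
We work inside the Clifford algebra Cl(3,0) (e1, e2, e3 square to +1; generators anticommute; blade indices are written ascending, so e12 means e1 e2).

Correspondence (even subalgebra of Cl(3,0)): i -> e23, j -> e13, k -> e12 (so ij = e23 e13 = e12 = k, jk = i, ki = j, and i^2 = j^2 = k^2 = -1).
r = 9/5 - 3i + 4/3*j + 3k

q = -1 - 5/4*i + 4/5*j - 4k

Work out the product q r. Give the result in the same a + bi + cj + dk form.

In blades: q = -1 - 4*e12 + 4/5*e13 - 5/4*e23, r = 9/5 + 3*e12 + 4/3*e13 - 3*e23.
Distribute q over r term by term (generator squares from the signature, products reordered to ascending indices): (-1)*r = -9/5 - 3*e12 - 4/3*e13 + 3*e23; (-4*e12)*r = 12 - 36/5*e12 + 12*e13 + 16/3*e23; (4/5*e13)*r = -16/15 + 12/5*e12 + 36/25*e13 + 12/5*e23; (-5/4*e23)*r = -15/4 - 5/3*e12 + 15/4*e13 - 9/4*e23.
Sum: 323/60 - 142/15*e12 + 4757/300*e13 + 509/60*e23; translating back through the correspondence:
Answer: 323/60 + 509/60*i + 4757/300*j - 142/15*k


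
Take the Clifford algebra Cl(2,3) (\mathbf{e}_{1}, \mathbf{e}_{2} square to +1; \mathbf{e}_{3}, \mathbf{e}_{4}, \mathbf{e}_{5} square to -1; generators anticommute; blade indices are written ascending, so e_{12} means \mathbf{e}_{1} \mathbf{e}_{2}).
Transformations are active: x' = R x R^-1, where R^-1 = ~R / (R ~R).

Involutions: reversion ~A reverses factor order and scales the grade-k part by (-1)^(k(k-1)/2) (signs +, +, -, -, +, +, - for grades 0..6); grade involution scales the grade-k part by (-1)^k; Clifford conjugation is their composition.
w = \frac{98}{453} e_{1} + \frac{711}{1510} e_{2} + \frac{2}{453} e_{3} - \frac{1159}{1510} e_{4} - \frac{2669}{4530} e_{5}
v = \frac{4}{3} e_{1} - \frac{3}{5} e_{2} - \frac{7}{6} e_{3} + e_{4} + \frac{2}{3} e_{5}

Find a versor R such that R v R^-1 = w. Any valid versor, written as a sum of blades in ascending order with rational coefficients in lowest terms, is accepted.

Sketch: the shared square -\frac{601}{900} makes R = v + w = \frac{234}{151} e_{1} - \frac{39}{302} e_{2} - \frac{351}{302} e_{3} + \frac{351}{1510} e_{4} + \frac{117}{1510} e_{5} the natural versor; its sandwich fixes that direction, negates (v - w)/2, and sends v to w.
Answer: \frac{234}{151} e_{1} - \frac{39}{302} e_{2} - \frac{351}{302} e_{3} + \frac{351}{1510} e_{4} + \frac{117}{1510} e_{5}


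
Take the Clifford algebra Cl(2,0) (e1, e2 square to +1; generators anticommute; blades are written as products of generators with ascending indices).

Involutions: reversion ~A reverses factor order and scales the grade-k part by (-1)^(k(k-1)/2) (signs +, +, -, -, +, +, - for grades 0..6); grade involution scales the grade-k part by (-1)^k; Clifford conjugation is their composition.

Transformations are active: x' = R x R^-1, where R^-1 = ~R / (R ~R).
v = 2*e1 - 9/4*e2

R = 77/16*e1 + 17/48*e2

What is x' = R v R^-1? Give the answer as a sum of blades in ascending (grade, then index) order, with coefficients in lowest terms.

~R = 77/16*e1 + 17/48*e2, and R ~R = 26825/1152, so R^-1 = ~R / (26825/1152).
R v = 565/64 - 2215/192*e1 e2
Answer: 35389/21460*e1 + 13512/5365*e2


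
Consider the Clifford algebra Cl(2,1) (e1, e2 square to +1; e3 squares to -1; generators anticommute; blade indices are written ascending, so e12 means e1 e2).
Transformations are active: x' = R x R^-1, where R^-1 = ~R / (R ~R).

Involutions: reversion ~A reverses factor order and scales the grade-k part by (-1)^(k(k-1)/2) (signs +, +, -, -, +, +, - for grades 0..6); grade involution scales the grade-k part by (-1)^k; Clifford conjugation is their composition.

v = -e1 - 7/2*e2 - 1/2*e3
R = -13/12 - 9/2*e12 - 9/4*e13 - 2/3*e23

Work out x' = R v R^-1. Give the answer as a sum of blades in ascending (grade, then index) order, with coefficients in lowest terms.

~R = -13/12 + 9/2*e12 + 9/4*e13 + 2/3*e23, and R ~R = 191/12, so R^-1 = ~R / (191/12).
R v = 377/24*e1 - 25/24*e2 - 97/24*e3 - 119/24*e123
Answer: -1187/764*e1 + 2890/573*e2 + 8833/2292*e3


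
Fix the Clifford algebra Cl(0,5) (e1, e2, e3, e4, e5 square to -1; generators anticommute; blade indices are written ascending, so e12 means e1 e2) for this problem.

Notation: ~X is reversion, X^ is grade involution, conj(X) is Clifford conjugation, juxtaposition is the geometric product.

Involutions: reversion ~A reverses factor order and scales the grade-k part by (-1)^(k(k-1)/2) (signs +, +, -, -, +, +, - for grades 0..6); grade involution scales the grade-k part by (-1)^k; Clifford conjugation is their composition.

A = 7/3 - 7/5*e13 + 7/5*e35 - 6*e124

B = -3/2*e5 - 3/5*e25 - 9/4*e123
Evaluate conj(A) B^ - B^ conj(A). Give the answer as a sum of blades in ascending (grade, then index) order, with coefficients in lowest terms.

first term: 63/20*e2 + 21/10*e3 + 7/2*e5 - 21/25*e23 - 7/5*e25 - 27/2*e34 + 21/4*e123 - 63/20*e125 + 21/10*e135 + 18/5*e145 + 21/25*e1235 - 9*e1245
second term: 63/20*e2 - 21/10*e3 + 7/2*e5 + 21/25*e23 - 7/5*e25 + 27/2*e34 + 21/4*e123 + 63/20*e125 + 21/10*e135 - 18/5*e145 + 21/25*e1235 + 9*e1245
Answer: 21/5*e3 - 42/25*e23 - 27*e34 - 63/10*e125 + 36/5*e145 - 18*e1245


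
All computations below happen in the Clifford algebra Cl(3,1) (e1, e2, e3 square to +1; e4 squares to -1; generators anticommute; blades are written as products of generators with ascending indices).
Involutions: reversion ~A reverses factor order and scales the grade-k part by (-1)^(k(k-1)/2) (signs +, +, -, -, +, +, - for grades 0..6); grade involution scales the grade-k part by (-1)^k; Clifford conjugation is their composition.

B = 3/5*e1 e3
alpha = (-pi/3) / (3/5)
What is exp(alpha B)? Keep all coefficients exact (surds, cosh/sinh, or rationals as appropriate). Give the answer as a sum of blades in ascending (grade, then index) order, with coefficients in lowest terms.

B^2 = (3/5)^2*(e1 e3)^2 = 9/25*(-1) = -9/25 (a basis 2-blade squares to minus the product of its generators' squares).
B^2 = -9/25 — since the square is negative, the closed form is circular: l = 3/5, alpha*l = -pi/3, so exp(alpha B) = cos(-pi/3) + (sin(-pi/3)/(3/5))*B = 1/2 + (-5*sqrt(3)/6)*B.
Answer: 1/2 - sqrt(3)/2*e1 e3


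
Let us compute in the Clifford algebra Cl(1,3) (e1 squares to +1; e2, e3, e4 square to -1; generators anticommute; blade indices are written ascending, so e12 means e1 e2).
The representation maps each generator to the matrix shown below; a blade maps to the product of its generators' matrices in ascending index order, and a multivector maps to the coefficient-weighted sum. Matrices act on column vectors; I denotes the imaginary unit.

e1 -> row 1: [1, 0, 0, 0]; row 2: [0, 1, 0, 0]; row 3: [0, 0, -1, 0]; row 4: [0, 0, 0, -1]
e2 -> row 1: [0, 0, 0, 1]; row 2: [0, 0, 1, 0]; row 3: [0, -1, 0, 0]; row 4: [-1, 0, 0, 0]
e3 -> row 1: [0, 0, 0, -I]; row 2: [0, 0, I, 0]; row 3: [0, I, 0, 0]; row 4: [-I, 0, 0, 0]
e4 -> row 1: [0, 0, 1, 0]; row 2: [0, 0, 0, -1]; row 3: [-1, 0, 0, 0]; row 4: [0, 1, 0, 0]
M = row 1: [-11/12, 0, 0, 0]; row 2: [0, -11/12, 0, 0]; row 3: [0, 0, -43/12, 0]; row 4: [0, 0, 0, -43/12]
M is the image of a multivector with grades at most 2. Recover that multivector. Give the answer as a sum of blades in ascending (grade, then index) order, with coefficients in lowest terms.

Method: the blade images are trace-orthogonal — tr(rho(e_A) rho(e_B)^-1) = 4 if A = B and 0 otherwise — and rho(e_A)^-1 = (e_A)^2 * rho(e_A) with (e_A)^2 = +1 or -1, so the coefficient of e_A in the preimage is (e_A)^2 * tr(M rho(e_A))/4.
Nonzero projections over blades of grade <= 2: 1: (1)^2 = +1, tr(M 1) = -9, coefficient -9/4; e1: (e1)^2 = +1, tr(M rho(e1)) = 16/3, coefficient 4/3. Every other blade of grade <= 2 projects to 0.
Answer: -9/4 + 4/3*e1


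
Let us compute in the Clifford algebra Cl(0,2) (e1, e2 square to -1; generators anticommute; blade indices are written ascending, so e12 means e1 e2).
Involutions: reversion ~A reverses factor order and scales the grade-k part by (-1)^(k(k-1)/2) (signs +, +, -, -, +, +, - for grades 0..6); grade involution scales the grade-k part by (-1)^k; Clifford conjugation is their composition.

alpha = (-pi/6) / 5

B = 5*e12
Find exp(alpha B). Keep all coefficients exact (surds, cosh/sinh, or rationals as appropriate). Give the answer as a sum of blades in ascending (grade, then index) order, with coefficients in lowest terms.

B^2 = (5)^2*(e12)^2 = 25*(-1) = -25 (a basis 2-blade squares to minus the product of its generators' squares).
B^2 = -25 — the negative square puts this in the circular regime; l = 5, alpha*l = -pi/6, so exp(alpha B) = cos(-pi/6) + (sin(-pi/6)/5)*B = sqrt(3)/2 + (-1/10)*B.
Answer: sqrt(3)/2 - 1/2*e12


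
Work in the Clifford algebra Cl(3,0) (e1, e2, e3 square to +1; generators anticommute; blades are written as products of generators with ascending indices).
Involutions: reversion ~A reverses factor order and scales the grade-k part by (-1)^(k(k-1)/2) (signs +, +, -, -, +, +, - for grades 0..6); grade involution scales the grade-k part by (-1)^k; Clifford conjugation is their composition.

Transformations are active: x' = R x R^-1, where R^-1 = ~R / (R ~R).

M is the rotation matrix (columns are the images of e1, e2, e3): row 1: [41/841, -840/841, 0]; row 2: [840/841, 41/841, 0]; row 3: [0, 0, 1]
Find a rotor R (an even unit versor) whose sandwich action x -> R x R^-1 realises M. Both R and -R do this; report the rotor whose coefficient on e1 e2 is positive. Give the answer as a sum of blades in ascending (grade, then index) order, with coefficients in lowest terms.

Method: write R = a + b12*e1 e2 + b13*e1 e3 + b23*e2 e3 with a^2 + b12^2 + b13^2 + b23^2 = 1 (so R^-1 = ~R). Expanding the columns R e_j ~R gives tr M = 4a^2 - 1 and, from the antisymmetric part, M21 - M12 = -4a*b12, M13 - M31 = 4a*b13, M32 - M23 = -4a*b23.
Here tr M = 923/841, so a^2 = (1 + tr M)/4 = 441/841 and a = ±21/29. Taking a = 21/29: M21 - M12 = 1680/841, M13 - M31 = 0, M32 - M23 = 0, giving b12 = -20/29, b13 = 0, b23 = 0, i.e. R = 21/29 - 20/29*e1 e2.
Its e1 e2 coefficient is negative, so report the other preimage -R.
Answer: -21/29 + 20/29*e1 e2. Note: both R and -R realise this M (trace 923/841); the covering map identifies them, and the e1 e2-coefficient sign is the tie-breaker.
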